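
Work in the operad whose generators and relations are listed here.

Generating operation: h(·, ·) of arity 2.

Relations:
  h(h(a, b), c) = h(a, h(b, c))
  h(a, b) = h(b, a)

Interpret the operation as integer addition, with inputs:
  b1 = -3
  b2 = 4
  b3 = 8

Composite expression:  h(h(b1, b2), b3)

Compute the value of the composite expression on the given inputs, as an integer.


9

h(b1, b2) = 1
h(h(b1, b2), b3) = 9


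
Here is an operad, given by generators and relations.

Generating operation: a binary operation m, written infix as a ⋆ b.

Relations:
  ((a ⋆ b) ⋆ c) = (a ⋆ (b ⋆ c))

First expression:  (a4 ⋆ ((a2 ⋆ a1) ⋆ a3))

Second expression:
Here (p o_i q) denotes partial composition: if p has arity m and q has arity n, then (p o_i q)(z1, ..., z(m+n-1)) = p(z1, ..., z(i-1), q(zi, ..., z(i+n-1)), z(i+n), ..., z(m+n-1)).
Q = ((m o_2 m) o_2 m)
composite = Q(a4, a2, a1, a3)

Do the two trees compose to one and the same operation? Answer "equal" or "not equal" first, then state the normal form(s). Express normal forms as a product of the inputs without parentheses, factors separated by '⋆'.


The first expression, normalized: a4 ⋆ a2 ⋆ a1 ⋆ a3
The second expression, normalized: a4 ⋆ a2 ⋆ a1 ⋆ a3
Same normal form: equal.

equal; the common form is a4 ⋆ a2 ⋆ a1 ⋆ a3


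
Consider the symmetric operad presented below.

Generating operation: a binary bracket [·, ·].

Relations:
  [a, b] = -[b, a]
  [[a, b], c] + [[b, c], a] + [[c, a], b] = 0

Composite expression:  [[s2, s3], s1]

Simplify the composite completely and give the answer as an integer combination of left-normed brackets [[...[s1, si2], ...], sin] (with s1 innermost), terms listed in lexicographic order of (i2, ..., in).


-[[s1, s2], s3] + [[s1, s3], s2]


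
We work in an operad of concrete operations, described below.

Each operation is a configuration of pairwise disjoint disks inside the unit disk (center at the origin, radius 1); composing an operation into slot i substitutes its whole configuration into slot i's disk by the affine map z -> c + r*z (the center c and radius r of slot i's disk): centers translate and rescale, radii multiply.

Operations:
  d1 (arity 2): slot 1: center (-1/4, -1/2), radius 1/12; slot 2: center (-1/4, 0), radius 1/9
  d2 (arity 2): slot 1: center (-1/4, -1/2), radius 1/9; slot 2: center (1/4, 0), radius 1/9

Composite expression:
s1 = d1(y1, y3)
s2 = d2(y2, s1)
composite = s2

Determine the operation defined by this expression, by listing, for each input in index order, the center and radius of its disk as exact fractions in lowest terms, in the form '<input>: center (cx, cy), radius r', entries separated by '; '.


Affine substitution under d2: radii multiply and y-centers shift.
y2 passes through 1 substitution, ending at center (-1/4, -1/2), radius 1/9
y1 passes through 2 substitutions, ending at center (2/9, -1/18), radius 1/108
y3 passes through 2 substitutions, ending at center (2/9, 0), radius 1/81

y1: center (2/9, -1/18), radius 1/108; y2: center (-1/4, -1/2), radius 1/9; y3: center (2/9, 0), radius 1/81


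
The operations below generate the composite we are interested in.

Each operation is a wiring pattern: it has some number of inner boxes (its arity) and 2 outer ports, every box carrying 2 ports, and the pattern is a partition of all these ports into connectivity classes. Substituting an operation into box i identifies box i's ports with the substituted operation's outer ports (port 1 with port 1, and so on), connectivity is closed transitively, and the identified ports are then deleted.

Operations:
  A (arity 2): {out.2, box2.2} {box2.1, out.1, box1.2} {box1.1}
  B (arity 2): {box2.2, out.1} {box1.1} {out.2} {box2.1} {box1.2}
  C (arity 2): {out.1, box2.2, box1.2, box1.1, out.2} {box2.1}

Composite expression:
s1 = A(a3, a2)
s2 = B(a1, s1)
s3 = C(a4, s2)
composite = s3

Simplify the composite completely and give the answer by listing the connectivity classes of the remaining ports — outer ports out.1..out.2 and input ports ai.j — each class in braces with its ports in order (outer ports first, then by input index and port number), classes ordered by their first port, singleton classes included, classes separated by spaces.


{out.1, out.2, a4.1, a4.2} {a1.1} {a1.2} {a2.1, a3.2} {a2.2} {a3.1}

Treat the ports identified at C as solder joints: merge, then drop.
stage A: inputs (a3, a2), connectivity {out.1, a2.1, a3.2} {out.2, a2.2} {a3.1}, out.j its boundary
stage B: inputs (a1, a3, a2), connectivity {out.1, a2.2} {out.2} {a1.1} {a1.2} {a2.1, a3.2} {a3.1}, out.j its boundary
stage C: inputs (a4, a1, a3, a2), connectivity {out.1, out.2, a4.1, a4.2} {a1.1} {a1.2} {a2.1, a3.2} {a2.2} {a3.1}, out.j its boundary


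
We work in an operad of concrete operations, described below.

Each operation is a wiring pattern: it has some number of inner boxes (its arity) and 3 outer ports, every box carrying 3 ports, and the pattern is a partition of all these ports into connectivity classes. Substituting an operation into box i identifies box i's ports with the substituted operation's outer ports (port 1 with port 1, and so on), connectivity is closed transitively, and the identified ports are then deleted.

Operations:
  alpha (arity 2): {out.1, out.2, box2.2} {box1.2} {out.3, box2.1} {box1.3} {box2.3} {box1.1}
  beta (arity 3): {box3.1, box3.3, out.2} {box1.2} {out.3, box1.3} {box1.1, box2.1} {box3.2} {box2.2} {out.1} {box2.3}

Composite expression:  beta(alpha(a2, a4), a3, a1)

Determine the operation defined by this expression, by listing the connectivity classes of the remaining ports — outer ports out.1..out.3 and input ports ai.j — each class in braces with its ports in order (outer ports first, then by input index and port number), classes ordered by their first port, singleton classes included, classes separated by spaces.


{out.1} {out.2, a1.1, a1.3} {out.3, a4.1} {a1.2} {a2.1} {a2.2} {a2.3} {a3.1, a4.2} {a3.2} {a3.3} {a4.3}

Treat the ports identified at beta as solder joints: merge, then drop.
stage alpha: inputs (a2, a4), connectivity {out.1, out.2, a4.2} {out.3, a4.1} {a2.1} {a2.2} {a2.3} {a4.3}, out.j its boundary
stage beta: inputs (a2, a4, a3, a1), connectivity {out.1} {out.2, a1.1, a1.3} {out.3, a4.1} {a1.2} {a2.1} {a2.2} {a2.3} {a3.1, a4.2} {a3.2} {a3.3} {a4.3}, out.j its boundary


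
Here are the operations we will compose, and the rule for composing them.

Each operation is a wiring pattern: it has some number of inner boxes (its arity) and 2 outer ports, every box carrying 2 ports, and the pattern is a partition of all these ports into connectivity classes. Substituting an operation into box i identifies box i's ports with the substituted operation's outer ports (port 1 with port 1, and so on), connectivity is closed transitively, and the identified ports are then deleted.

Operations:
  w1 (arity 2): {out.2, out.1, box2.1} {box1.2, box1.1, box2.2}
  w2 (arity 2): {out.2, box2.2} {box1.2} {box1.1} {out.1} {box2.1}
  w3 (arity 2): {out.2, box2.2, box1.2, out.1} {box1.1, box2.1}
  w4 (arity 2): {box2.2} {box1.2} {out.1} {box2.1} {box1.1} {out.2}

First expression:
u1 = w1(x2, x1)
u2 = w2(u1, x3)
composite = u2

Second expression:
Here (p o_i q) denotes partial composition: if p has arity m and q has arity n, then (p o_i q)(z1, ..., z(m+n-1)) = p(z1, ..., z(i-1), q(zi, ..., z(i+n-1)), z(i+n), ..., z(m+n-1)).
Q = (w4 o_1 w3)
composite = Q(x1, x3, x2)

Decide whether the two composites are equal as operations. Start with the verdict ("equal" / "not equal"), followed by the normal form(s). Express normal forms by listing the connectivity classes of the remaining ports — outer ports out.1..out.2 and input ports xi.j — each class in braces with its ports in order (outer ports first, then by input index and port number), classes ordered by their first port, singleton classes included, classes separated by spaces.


not equal; the first gives {out.1} {out.2, x3.2} {x1.1} {x1.2, x2.1, x2.2} {x3.1} and the second {out.1} {out.2} {x1.1, x3.1} {x1.2, x3.2} {x2.1} {x2.2}

The first expression reduces to {out.1} {out.2, x3.2} {x1.1} {x1.2, x2.1, x2.2} {x3.1}
The second expression reduces to {out.1} {out.2} {x1.1, x3.1} {x1.2, x3.2} {x2.1} {x2.2}
No match — not equal.


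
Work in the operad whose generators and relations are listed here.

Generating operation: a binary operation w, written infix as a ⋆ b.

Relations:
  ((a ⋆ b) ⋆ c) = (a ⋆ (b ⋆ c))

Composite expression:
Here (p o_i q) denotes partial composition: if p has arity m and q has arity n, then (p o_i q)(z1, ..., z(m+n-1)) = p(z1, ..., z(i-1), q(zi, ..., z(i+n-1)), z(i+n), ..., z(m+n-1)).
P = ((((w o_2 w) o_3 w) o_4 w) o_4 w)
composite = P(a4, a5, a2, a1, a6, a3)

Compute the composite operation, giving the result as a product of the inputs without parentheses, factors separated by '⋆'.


a4 ⋆ a5 ⋆ a2 ⋆ a1 ⋆ a6 ⋆ a3

All parenthesizations of w agree; list the a-inputs left to right.
(a1 ⋆ a6) collapses to a1 ⋆ a6
((a1 ⋆ a6) ⋆ a3) collapses to a1 ⋆ a6 ⋆ a3
(a2 ⋆ ((a1 ⋆ a6) ⋆ a3)) collapses to a2 ⋆ a1 ⋆ a6 ⋆ a3
(a5 ⋆ (a2 ⋆ ((a1 ⋆ a6) ⋆ a3))) collapses to a5 ⋆ a2 ⋆ a1 ⋆ a6 ⋆ a3
(a4 ⋆ (a5 ⋆ (a2 ⋆ ((a1 ⋆ a6) ⋆ a3)))) collapses to a4 ⋆ a5 ⋆ a2 ⋆ a1 ⋆ a6 ⋆ a3


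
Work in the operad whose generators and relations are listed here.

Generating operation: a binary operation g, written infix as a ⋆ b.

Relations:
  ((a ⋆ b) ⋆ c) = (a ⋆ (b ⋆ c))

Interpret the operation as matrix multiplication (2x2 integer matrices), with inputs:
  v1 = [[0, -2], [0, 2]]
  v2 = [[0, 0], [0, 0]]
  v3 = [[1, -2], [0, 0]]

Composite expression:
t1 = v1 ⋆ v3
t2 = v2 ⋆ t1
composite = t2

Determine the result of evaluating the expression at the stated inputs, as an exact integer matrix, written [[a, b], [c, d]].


[[0, 0], [0, 0]]

(v1 ⋆ v3) = [[0, 0], [0, 0]]
(v2 ⋆ (v1 ⋆ v3)) = [[0, 0], [0, 0]]


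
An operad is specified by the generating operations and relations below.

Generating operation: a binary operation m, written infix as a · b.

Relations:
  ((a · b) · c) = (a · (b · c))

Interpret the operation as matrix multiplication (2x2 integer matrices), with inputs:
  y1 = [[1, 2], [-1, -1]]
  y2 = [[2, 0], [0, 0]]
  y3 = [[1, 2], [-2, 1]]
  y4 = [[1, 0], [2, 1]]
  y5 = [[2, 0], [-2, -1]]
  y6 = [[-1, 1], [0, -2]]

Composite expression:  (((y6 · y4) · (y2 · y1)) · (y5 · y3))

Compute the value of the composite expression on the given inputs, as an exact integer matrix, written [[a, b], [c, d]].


[[4, -12], [-16, 48]]

(y6 · y4) = [[1, 1], [-4, -2]]
(y2 · y1) = [[2, 4], [0, 0]]
((y6 · y4) · (y2 · y1)) = [[2, 4], [-8, -16]]
(y5 · y3) = [[2, 4], [0, -5]]
(((y6 · y4) · (y2 · y1)) · (y5 · y3)) = [[4, -12], [-16, 48]]


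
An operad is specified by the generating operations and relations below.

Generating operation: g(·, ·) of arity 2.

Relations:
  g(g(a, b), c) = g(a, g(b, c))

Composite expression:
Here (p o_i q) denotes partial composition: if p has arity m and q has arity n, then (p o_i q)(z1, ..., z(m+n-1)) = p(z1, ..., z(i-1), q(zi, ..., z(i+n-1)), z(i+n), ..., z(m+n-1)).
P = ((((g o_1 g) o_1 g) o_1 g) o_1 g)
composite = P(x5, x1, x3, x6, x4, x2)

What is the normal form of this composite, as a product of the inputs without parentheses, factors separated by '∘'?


Key point: g is associative — brackets drop, the x-order remains.
g(x5, x1) unparenthesizes to x5 ∘ x1
g(g(x5, x1), x3) unparenthesizes to x5 ∘ x1 ∘ x3
g(g(g(x5, x1), x3), x6) unparenthesizes to x5 ∘ x1 ∘ x3 ∘ x6
g(g(g(g(x5, x1), x3), x6), x4) unparenthesizes to x5 ∘ x1 ∘ x3 ∘ x6 ∘ x4
g(g(g(g(g(x5, x1), x3), x6), x4), x2) unparenthesizes to x5 ∘ x1 ∘ x3 ∘ x6 ∘ x4 ∘ x2

x5 ∘ x1 ∘ x3 ∘ x6 ∘ x4 ∘ x2


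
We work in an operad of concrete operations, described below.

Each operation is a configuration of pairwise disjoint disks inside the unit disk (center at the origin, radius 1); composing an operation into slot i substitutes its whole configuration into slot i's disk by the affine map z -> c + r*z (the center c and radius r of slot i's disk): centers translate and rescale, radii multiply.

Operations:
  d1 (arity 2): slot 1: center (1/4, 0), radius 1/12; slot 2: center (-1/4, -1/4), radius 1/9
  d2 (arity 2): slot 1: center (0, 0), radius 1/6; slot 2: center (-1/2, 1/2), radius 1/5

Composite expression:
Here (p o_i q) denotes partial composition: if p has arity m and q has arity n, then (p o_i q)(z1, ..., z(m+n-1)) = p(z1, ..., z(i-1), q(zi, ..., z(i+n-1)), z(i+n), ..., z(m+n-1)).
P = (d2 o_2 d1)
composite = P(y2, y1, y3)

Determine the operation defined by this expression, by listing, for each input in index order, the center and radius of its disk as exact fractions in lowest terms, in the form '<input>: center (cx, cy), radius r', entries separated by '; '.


Affine substitution under d2: radii multiply and y-centers shift.
for y2, the 1-step affine chain lands on center (0, 0), radius 1/6
for y1, the 2-step affine chain lands on center (-9/20, 1/2), radius 1/60
for y3, the 2-step affine chain lands on center (-11/20, 9/20), radius 1/45

y1: center (-9/20, 1/2), radius 1/60; y2: center (0, 0), radius 1/6; y3: center (-11/20, 9/20), radius 1/45


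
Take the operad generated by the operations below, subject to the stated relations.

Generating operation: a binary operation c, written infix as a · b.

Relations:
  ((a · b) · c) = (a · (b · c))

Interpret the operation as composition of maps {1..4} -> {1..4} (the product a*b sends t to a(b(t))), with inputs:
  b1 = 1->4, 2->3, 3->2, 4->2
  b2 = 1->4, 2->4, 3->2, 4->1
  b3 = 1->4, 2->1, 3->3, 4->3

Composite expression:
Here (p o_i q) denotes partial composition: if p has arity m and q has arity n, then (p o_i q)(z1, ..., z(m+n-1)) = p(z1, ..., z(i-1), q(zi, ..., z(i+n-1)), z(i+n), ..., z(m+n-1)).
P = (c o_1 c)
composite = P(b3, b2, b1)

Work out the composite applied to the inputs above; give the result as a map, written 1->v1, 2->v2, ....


1->4, 2->1, 3->3, 4->3

(b3 · b2) = 1->3, 2->3, 3->1, 4->4
((b3 · b2) · b1) = 1->4, 2->1, 3->3, 4->3


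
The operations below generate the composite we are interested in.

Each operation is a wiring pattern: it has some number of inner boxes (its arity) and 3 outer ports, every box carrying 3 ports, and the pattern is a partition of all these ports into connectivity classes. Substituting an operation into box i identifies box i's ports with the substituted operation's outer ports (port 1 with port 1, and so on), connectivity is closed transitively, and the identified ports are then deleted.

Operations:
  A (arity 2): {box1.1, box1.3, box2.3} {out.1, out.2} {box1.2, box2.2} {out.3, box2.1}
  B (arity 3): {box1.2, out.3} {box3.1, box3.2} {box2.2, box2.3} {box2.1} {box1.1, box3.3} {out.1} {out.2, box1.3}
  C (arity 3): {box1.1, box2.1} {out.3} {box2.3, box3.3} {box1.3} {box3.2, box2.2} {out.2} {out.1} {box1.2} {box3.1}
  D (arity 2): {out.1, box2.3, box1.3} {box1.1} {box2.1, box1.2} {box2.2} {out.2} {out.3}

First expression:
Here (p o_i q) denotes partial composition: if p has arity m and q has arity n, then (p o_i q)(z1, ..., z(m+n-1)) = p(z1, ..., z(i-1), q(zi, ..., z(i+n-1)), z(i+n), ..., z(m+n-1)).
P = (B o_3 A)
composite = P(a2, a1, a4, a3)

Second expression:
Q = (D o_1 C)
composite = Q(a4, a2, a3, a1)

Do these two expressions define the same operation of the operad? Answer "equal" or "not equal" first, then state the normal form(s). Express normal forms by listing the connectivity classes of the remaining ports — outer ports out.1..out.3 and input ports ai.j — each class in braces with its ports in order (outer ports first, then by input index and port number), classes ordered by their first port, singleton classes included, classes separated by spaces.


not equal — first {out.1} {out.2, a2.3} {out.3, a2.2} {a1.1} {a1.2, a1.3} {a2.1, a3.1} {a3.2, a4.2} {a3.3, a4.1, a4.3}, second {out.1, a1.3} {out.2} {out.3} {a1.1} {a1.2} {a2.1, a4.1} {a2.2, a3.2} {a2.3, a3.3} {a3.1} {a4.2} {a4.3}

The first composite normalizes to {out.1} {out.2, a2.3} {out.3, a2.2} {a1.1} {a1.2, a1.3} {a2.1, a3.1} {a3.2, a4.2} {a3.3, a4.1, a4.3}
The second composite normalizes to {out.1, a1.3} {out.2} {out.3} {a1.1} {a1.2} {a2.1, a4.1} {a2.2, a3.2} {a2.3, a3.3} {a3.1} {a4.2} {a4.3}
The normal forms differ: not equal.


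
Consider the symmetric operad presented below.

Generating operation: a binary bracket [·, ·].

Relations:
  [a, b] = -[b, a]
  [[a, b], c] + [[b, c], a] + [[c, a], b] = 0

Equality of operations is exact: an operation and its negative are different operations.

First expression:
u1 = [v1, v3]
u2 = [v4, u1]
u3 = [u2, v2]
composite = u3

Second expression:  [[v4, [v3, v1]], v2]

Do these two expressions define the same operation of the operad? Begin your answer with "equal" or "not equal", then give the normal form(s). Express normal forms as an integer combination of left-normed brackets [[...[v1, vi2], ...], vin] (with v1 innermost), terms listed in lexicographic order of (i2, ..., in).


not equal; first: -[[[v1, v3], v4], v2]; second: [[[v1, v3], v4], v2]

Normal form of the first expression: -[[[v1, v3], v4], v2]
Normal form of the second expression: [[[v1, v3], v4], v2]
The normal forms differ: not equal.


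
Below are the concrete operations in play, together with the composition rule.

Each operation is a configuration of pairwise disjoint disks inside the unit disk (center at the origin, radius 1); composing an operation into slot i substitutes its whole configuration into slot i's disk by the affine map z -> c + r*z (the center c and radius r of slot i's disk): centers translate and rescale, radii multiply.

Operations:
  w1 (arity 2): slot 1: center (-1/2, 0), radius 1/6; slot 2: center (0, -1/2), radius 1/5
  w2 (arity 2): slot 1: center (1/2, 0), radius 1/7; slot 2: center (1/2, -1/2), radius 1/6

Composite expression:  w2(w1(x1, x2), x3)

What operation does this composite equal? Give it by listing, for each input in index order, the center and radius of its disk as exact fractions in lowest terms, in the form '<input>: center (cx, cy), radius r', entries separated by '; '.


x1: center (3/7, 0), radius 1/42; x2: center (1/2, -1/14), radius 1/35; x3: center (1/2, -1/2), radius 1/6

Affine substitution under w2: radii multiply and x-centers shift.
for x1, the 2-step affine chain lands on center (3/7, 0), radius 1/42
for x2, the 2-step affine chain lands on center (1/2, -1/14), radius 1/35
for x3, the 1-step affine chain lands on center (1/2, -1/2), radius 1/6


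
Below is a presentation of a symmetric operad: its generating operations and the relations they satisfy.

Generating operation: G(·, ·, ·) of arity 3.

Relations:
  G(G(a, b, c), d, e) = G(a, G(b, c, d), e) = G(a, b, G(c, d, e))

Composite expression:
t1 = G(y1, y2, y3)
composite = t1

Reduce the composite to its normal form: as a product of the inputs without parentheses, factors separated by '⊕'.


y1 ⊕ y2 ⊕ y3

All parenthesizations of G agree; list the y-inputs left to right.
G(y1, y2, y3) unparenthesizes to y1 ⊕ y2 ⊕ y3


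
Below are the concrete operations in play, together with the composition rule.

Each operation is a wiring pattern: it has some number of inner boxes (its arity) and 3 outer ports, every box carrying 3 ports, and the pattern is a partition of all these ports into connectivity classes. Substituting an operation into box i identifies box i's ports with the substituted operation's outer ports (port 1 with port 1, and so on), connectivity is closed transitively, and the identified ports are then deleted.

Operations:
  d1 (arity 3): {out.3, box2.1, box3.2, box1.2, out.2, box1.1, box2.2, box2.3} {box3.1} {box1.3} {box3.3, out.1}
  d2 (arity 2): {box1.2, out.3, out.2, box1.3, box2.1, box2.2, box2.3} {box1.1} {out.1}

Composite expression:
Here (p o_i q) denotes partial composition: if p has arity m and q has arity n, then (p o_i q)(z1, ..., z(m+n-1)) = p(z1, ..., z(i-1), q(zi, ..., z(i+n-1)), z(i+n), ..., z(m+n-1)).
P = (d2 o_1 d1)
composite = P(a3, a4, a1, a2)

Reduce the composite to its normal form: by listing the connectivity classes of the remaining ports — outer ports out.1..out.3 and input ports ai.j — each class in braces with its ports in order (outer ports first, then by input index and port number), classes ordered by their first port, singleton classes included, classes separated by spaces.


{out.1} {out.2, out.3, a1.2, a2.1, a2.2, a2.3, a3.1, a3.2, a4.1, a4.2, a4.3} {a1.1} {a1.3} {a3.3}

Reachability decides: close wires over d2-identified ports.
composing d1 on (a3, a4, a1), with out.j its own outer ports: {out.1, a1.3} {out.2, out.3, a1.2, a3.1, a3.2, a4.1, a4.2, a4.3} {a1.1} {a3.3}
composing d2 on (a3, a4, a1, a2), with out.j its own outer ports: {out.1} {out.2, out.3, a1.2, a2.1, a2.2, a2.3, a3.1, a3.2, a4.1, a4.2, a4.3} {a1.1} {a1.3} {a3.3}


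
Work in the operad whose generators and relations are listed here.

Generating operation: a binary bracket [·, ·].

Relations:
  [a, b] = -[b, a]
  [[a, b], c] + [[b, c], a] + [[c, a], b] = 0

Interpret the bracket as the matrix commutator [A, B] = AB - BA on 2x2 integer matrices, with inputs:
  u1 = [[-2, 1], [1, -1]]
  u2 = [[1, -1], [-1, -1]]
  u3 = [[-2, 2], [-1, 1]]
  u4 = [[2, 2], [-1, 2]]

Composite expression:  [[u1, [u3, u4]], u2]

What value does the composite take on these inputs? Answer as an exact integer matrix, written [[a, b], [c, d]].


[[-9, -18], [0, 9]]

[u3, u4] = [[0, -6], [-3, 0]]
[u1, [u3, u4]] = [[3, 6], [-3, -3]]
[[u1, [u3, u4]], u2] = [[-9, -18], [0, 9]]


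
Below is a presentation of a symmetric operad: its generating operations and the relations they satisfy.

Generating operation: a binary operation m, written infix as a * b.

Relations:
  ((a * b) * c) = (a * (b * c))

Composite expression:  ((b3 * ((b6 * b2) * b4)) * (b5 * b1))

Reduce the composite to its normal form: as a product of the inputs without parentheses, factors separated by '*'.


b3 * b6 * b2 * b4 * b5 * b1


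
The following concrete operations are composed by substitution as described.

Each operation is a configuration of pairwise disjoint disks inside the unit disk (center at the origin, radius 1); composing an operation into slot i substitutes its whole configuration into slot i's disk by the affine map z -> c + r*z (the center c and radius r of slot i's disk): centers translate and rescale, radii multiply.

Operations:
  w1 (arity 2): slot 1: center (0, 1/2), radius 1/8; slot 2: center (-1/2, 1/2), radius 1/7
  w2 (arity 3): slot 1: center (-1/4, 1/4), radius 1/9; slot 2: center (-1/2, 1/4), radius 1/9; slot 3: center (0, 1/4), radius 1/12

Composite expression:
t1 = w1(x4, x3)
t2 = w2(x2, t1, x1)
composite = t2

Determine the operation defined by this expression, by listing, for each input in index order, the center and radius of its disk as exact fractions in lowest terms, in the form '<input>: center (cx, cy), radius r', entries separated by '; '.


Only the slot chain above each x matters under w2; compose those maps.
x2 passes through 1 substitution, ending at center (-1/4, 1/4), radius 1/9
x4 passes through 2 substitutions, ending at center (-1/2, 11/36), radius 1/72
x3 passes through 2 substitutions, ending at center (-5/9, 11/36), radius 1/63
x1 passes through 1 substitution, ending at center (0, 1/4), radius 1/12

x1: center (0, 1/4), radius 1/12; x2: center (-1/4, 1/4), radius 1/9; x3: center (-5/9, 11/36), radius 1/63; x4: center (-1/2, 11/36), radius 1/72


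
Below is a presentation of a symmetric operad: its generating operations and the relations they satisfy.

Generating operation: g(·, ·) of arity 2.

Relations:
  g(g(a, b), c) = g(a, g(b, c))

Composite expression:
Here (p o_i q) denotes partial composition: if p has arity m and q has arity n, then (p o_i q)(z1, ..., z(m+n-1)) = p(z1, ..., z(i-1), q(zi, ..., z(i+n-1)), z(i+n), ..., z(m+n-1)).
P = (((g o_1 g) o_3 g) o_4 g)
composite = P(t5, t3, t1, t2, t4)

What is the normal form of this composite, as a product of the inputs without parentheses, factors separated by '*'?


t5 * t3 * t1 * t2 * t4

Every regrouping of g is equal, so read the t-inputs in written order.
g(t5, t3) reduces to t5 * t3
g(t2, t4) reduces to t2 * t4
g(t1, g(t2, t4)) reduces to t1 * t2 * t4
g(g(t5, t3), g(t1, g(t2, t4))) reduces to t5 * t3 * t1 * t2 * t4


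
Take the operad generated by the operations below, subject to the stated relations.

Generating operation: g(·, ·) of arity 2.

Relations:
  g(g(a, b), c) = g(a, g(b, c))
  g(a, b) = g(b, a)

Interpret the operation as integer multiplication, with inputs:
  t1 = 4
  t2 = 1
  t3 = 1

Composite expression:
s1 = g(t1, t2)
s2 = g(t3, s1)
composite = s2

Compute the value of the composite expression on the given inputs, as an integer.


g(t1, t2) = 4
g(t3, g(t1, t2)) = 4

4


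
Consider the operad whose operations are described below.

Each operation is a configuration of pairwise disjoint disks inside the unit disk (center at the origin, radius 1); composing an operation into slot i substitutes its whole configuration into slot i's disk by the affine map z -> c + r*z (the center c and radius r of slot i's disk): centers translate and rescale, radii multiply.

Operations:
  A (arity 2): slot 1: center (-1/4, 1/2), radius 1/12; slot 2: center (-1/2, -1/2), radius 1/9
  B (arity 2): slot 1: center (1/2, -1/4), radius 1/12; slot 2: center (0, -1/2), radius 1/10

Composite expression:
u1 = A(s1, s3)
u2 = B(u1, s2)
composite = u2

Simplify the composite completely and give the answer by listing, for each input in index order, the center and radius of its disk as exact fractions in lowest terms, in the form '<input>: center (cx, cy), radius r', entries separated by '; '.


Nesting under B composes maps z -> c + r*z down each s-path.
input s1: applying the 2 nested substitutions gives center (23/48, -5/24), radius 1/144
input s3: applying the 2 nested substitutions gives center (11/24, -7/24), radius 1/108
input s2: applying the 1 nested substitution gives center (0, -1/2), radius 1/10

s1: center (23/48, -5/24), radius 1/144; s2: center (0, -1/2), radius 1/10; s3: center (11/24, -7/24), radius 1/108


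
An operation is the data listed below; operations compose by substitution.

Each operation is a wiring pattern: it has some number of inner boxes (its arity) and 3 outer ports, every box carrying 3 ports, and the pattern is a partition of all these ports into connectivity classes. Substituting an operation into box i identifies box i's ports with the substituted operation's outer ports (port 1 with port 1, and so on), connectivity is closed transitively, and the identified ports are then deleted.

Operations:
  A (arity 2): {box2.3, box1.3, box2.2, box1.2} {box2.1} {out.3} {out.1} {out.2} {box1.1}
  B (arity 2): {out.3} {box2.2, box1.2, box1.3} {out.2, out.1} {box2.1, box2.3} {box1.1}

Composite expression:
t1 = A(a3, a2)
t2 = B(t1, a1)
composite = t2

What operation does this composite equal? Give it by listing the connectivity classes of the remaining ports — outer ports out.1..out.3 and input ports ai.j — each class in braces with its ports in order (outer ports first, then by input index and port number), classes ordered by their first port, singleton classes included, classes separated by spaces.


{out.1, out.2} {out.3} {a1.1, a1.3} {a1.2} {a2.1} {a2.2, a2.3, a3.2, a3.3} {a3.1}

Reachability decides: close wires over B-identified ports.
stage A: inputs (a3, a2), connectivity {out.1} {out.2} {out.3} {a2.1} {a2.2, a2.3, a3.2, a3.3} {a3.1}, out.j its boundary
stage B: inputs (a3, a2, a1), connectivity {out.1, out.2} {out.3} {a1.1, a1.3} {a1.2} {a2.1} {a2.2, a2.3, a3.2, a3.3} {a3.1}, out.j its boundary


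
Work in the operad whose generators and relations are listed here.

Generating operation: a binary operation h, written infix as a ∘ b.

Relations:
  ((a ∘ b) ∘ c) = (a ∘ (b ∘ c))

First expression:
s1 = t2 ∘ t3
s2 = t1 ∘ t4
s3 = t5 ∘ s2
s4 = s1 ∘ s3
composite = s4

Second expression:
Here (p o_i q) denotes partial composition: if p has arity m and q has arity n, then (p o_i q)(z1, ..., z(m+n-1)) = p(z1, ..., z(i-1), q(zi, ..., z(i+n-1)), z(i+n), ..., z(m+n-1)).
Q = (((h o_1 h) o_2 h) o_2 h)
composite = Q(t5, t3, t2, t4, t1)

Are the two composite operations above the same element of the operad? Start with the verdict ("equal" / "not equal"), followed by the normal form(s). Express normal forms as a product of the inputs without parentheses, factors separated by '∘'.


not equal — first t2 ∘ t3 ∘ t5 ∘ t1 ∘ t4, second t5 ∘ t3 ∘ t2 ∘ t4 ∘ t1

The first composite normalizes to t2 ∘ t3 ∘ t5 ∘ t1 ∘ t4
The second composite normalizes to t5 ∘ t3 ∘ t2 ∘ t4 ∘ t1
They disagree, so not equal.


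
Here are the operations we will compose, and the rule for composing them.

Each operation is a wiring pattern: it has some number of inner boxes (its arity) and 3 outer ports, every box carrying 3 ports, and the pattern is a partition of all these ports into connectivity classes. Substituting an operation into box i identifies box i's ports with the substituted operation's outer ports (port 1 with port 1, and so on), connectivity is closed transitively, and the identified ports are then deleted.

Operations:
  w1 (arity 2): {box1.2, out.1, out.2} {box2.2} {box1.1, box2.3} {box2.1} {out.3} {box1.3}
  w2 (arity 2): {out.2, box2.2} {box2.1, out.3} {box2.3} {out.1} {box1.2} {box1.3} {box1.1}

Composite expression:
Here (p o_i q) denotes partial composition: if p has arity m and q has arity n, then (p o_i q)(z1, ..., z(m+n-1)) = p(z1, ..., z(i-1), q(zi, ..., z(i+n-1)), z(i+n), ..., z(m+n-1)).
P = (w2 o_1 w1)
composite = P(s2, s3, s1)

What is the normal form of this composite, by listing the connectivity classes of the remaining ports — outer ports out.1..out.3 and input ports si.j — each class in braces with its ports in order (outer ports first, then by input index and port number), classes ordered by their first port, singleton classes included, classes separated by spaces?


Treat the ports identified at w2 as solder joints: merge, then drop.
after w1, the pattern on (s2, s3) reads {out.1, out.2, s2.2} {out.3} {s2.1, s3.3} {s2.3} {s3.1} {s3.2} (out.j = its outer ports)
after w2, the pattern on (s2, s3, s1) reads {out.1} {out.2, s1.2} {out.3, s1.1} {s1.3} {s2.1, s3.3} {s2.2} {s2.3} {s3.1} {s3.2} (out.j = its outer ports)

{out.1} {out.2, s1.2} {out.3, s1.1} {s1.3} {s2.1, s3.3} {s2.2} {s2.3} {s3.1} {s3.2}


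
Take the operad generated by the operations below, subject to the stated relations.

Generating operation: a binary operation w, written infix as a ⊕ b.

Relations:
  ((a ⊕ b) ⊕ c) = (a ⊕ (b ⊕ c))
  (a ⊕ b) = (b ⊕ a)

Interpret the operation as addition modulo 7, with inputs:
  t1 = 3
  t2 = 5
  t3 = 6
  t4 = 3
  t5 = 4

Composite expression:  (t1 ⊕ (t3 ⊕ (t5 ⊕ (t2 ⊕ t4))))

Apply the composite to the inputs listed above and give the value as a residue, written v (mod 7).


(t2 ⊕ t4) = 1
(t5 ⊕ (t2 ⊕ t4)) = 5
(t3 ⊕ (t5 ⊕ (t2 ⊕ t4))) = 4
(t1 ⊕ (t3 ⊕ (t5 ⊕ (t2 ⊕ t4)))) = 0

0 (mod 7)


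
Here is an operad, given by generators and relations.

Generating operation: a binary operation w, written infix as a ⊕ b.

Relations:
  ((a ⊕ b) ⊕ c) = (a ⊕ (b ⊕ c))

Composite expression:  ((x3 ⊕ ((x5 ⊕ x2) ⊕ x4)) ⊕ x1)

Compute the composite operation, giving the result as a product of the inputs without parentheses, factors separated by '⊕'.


x3 ⊕ x5 ⊕ x2 ⊕ x4 ⊕ x1

All parenthesizations of w agree; list the x-inputs left to right.
(x5 ⊕ x2) spells out as x5 ⊕ x2
((x5 ⊕ x2) ⊕ x4) spells out as x5 ⊕ x2 ⊕ x4
(x3 ⊕ ((x5 ⊕ x2) ⊕ x4)) spells out as x3 ⊕ x5 ⊕ x2 ⊕ x4
((x3 ⊕ ((x5 ⊕ x2) ⊕ x4)) ⊕ x1) spells out as x3 ⊕ x5 ⊕ x2 ⊕ x4 ⊕ x1


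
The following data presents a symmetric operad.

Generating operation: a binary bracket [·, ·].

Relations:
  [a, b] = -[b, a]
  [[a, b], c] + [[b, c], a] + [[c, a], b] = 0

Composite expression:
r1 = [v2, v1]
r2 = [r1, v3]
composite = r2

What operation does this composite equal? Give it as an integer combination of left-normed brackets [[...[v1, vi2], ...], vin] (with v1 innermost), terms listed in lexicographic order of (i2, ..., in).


-[[v1, v2], v3]

Skip Jacobi rewriting: expand, keep v1-initial words, read off terms.
Composite bracket: [[v2, v1], v3]
Expanding via [a, b] = ab - ba: 4 signed words (2^2 = 4).
Words beginning with v1 determine it all:
  v1v2v3 (sign -1) contributes -[[v1, v2], v3]


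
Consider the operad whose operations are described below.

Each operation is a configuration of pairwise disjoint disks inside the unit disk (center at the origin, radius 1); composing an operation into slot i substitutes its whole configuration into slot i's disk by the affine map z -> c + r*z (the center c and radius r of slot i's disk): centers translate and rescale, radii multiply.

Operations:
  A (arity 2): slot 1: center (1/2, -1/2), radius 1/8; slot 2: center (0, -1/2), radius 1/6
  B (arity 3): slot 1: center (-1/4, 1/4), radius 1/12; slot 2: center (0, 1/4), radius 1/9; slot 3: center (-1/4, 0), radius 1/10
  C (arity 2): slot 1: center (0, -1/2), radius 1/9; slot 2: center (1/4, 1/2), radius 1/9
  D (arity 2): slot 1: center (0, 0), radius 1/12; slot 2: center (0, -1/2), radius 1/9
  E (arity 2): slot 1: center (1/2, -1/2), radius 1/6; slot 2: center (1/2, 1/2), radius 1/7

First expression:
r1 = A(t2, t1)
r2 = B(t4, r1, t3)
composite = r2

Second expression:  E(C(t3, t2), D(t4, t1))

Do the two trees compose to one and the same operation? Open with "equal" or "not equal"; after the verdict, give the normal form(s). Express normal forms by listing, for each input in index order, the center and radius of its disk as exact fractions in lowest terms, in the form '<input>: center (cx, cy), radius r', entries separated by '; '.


The first expression, normalized: t1: center (0, 7/36), radius 1/54; t2: center (1/18, 7/36), radius 1/72; t3: center (-1/4, 0), radius 1/10; t4: center (-1/4, 1/4), radius 1/12
The second expression, normalized: t1: center (1/2, 3/7), radius 1/63; t2: center (13/24, -5/12), radius 1/54; t3: center (1/2, -7/12), radius 1/54; t4: center (1/2, 1/2), radius 1/84
The forms do not match — not equal.

not equal — first t1: center (0, 7/36), radius 1/54; t2: center (1/18, 7/36), radius 1/72; t3: center (-1/4, 0), radius 1/10; t4: center (-1/4, 1/4), radius 1/12, second t1: center (1/2, 3/7), radius 1/63; t2: center (13/24, -5/12), radius 1/54; t3: center (1/2, -7/12), radius 1/54; t4: center (1/2, 1/2), radius 1/84


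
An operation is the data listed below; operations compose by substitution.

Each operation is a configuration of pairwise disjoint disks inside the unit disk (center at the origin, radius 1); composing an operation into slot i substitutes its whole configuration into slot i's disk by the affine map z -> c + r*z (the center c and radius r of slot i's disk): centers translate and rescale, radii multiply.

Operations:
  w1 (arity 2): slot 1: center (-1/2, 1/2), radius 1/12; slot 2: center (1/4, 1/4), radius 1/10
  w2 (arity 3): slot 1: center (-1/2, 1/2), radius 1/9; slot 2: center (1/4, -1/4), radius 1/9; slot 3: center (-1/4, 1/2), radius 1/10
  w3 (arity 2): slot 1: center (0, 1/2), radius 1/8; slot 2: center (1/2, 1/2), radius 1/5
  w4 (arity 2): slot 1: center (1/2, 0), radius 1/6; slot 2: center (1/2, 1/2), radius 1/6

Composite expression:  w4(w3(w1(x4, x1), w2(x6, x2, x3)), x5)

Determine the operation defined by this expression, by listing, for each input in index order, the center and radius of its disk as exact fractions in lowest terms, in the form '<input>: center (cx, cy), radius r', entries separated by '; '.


x1: center (97/192, 17/192), radius 1/480; x2: center (71/120, 3/40), radius 1/270; x3: center (23/40, 1/10), radius 1/300; x4: center (47/96, 3/32), radius 1/576; x5: center (1/2, 1/2), radius 1/6; x6: center (17/30, 1/10), radius 1/270

Only the slot chain above each x matters under w4; compose those maps.
input x4: applying the 3 nested substitutions gives center (47/96, 3/32), radius 1/576
input x1: applying the 3 nested substitutions gives center (97/192, 17/192), radius 1/480
input x6: applying the 3 nested substitutions gives center (17/30, 1/10), radius 1/270
input x2: applying the 3 nested substitutions gives center (71/120, 3/40), radius 1/270
input x3: applying the 3 nested substitutions gives center (23/40, 1/10), radius 1/300
input x5: applying the 1 nested substitution gives center (1/2, 1/2), radius 1/6


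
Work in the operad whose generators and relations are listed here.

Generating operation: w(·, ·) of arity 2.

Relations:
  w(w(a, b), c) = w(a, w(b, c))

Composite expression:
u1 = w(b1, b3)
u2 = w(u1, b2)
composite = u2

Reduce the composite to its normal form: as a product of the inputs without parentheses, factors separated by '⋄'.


Every regrouping of w is equal, so read the b-inputs in written order.
w(b1, b3) linearizes to b1 ⋄ b3
w(w(b1, b3), b2) linearizes to b1 ⋄ b3 ⋄ b2

b1 ⋄ b3 ⋄ b2


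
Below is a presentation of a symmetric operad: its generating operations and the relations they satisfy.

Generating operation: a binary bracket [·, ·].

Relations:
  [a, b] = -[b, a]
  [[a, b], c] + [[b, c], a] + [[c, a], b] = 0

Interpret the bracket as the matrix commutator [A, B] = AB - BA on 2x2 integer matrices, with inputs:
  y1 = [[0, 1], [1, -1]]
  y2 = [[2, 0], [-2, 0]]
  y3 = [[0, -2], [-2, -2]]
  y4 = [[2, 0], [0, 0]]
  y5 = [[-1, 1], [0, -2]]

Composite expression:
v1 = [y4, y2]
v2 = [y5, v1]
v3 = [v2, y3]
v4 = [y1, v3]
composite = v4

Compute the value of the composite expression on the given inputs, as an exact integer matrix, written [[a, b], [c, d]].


[[24, 0], [-24, -24]]

[y4, y2] = [[0, 0], [4, 0]]
[y5, [y4, y2]] = [[4, 0], [-4, -4]]
[[y5, [y4, y2]], y3] = [[-8, -16], [8, 8]]
[y1, [[y5, [y4, y2]], y3]] = [[24, 0], [-24, -24]]


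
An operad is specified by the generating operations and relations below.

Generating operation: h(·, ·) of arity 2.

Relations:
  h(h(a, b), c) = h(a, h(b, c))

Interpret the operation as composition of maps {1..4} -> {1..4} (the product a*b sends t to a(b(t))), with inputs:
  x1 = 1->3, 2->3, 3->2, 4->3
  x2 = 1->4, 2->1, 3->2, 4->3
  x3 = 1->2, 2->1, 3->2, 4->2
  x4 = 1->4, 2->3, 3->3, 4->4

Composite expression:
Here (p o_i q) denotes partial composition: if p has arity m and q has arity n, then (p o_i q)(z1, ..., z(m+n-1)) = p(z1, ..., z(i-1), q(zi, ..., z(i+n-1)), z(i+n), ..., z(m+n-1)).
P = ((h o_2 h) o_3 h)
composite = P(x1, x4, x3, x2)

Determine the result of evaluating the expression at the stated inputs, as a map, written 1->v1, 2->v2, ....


1->2, 2->2, 3->3, 4->2

h(x3, x2) = 1->2, 2->2, 3->1, 4->2
h(x4, h(x3, x2)) = 1->3, 2->3, 3->4, 4->3
h(x1, h(x4, h(x3, x2))) = 1->2, 2->2, 3->3, 4->2


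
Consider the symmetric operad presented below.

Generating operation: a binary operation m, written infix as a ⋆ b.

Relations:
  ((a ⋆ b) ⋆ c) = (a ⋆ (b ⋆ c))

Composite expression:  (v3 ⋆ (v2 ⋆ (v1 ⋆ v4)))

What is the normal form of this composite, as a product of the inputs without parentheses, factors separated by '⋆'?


v3 ⋆ v2 ⋆ v1 ⋆ v4

The m-tree's shape is irrelevant; the v-reading-order decides.
(v1 ⋆ v4) reduces to v1 ⋆ v4
(v2 ⋆ (v1 ⋆ v4)) reduces to v2 ⋆ v1 ⋆ v4
(v3 ⋆ (v2 ⋆ (v1 ⋆ v4))) reduces to v3 ⋆ v2 ⋆ v1 ⋆ v4


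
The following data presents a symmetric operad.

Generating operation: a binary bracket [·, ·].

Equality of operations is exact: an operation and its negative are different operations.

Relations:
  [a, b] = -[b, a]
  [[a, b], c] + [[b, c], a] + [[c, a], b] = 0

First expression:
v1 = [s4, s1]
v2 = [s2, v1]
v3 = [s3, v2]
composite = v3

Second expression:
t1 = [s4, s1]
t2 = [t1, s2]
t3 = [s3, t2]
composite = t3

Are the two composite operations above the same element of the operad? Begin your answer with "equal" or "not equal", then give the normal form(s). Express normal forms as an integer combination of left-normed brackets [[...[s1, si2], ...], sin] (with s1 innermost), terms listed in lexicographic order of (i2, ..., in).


not equal — first -[[[s1, s4], s2], s3], second [[[s1, s4], s2], s3]

Normal form of the first expression: -[[[s1, s4], s2], s3]
Normal form of the second expression: [[[s1, s4], s2], s3]
The forms do not match — not equal.
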